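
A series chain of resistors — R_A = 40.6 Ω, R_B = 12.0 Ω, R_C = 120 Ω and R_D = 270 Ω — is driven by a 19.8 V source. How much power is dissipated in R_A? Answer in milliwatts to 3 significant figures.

81.3 mW

The current is common to all series resistors; compute it, then apply P = I²R for the target.
R_total = 40.6 + 12.0 + 120 + 270 = 442.6 Ω
I = V / R_total = 19.8 / 442.6 = 0.04474 A
P_R_A = I² × R_A = (0.04474)² × 40.6 = 0.08125 W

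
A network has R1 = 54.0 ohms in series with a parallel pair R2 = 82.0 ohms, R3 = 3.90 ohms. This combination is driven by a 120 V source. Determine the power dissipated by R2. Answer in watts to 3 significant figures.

Collapse R2‖R3 to a single equivalent, reducing the network to two series elements.
R_p = (82.0×3.90)/(82.0+3.90) = 3.723 Ω
R_total = 54.0 + 3.723 = 57.72 Ω
I = V / R_total = 120 / 57.72 = 2.079 A
Voltage across the parallel pair: V_p = I × R_p = 2.079 × 3.723 = 7.740 V
R2 sees V_p directly, so P = V_p² / R2.
P_R2 = (7.740)² / 82.0 = 0.7305 W

0.731 W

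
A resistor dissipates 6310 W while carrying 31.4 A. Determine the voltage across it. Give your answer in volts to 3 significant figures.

201 V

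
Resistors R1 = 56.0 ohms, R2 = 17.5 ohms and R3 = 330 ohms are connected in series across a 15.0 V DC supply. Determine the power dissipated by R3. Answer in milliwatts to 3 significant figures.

The current is common to all series resistors; compute it, then apply P = I²R for the target.
R_total = 56.0 + 17.5 + 330 = 403.5 Ω
I = V / R_total = 15.0 / 403.5 = 0.03717 A
P_R3 = I² × R3 = (0.03717)² × 330 = 0.4560 W

456 mW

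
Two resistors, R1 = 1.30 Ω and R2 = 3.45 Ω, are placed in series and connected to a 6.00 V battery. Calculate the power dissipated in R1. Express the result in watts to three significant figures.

Since the resistors are in series they all carry the loop current I = V/R_total; the power in any one is I²R.
R_total = 1.30 + 3.45 = 4.750 Ω
I = V / R_total = 6.00 / 4.750 = 1.263 A
P_R1 = I² × R1 = (1.263)² × 1.30 = 2.074 W

2.07 W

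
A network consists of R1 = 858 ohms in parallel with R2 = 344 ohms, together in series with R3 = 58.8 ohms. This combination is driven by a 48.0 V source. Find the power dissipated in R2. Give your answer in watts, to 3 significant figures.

Collapse the R1‖R2 pair into one equivalent R_p; then R_p and R3 form a series string.
R_p = (858×344)/(858+344) = 245.6 Ω
R_total = R_p + 58.8 = 245.6 + 58.8 = 304.4 Ω
I = V / R_total = 48.0 / 304.4 = 0.1577 A
Voltage across the parallel pair: V_p = I × R_p = 0.1577 × 245.6 = 38.73 V
Use P = V²/R for R2 with V = V_p.
P_R2 = (38.73)² / 344 = 4.360 W

4.36 W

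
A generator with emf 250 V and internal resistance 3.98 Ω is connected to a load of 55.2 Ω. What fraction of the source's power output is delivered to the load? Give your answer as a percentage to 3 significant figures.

93.3 %

The source delivers εI, of which I²R reaches the load and I²r is lost; since I is common, η = R/(R+r).
η = R / (R + r) = 55.2 / (55.2 + 3.98) = 0.9327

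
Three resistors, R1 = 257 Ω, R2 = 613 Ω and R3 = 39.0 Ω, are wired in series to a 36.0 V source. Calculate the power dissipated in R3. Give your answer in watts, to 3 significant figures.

0.0612 W

Series elements share the same current, so find I first, then use P = I²R.
R_total = 257 + 613 + 39.0 = 909.0 Ω
I = V / R_total = 36.0 / 909.0 = 0.03960 A
P_R3 = I² × R3 = (0.03960)² × 39.0 = 0.06117 W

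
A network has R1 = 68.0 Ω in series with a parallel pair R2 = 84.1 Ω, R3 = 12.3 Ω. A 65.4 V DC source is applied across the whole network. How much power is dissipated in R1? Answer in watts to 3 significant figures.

46.9 W

Collapse R2‖R3 to a single equivalent, reducing the network to two series elements.
R_p = (84.1×12.3)/(84.1+12.3) = 10.73 Ω
R_total = 68.0 + 10.73 = 78.73 Ω
I = V / R_total = 65.4 / 78.73 = 0.8307 A
The full supply current passes through R1: P = I²R.
P_R1 = (0.8307)² × 68.0 = 46.92 W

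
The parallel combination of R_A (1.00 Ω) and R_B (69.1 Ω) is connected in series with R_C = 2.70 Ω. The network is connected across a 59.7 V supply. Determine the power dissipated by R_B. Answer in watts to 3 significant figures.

Combine R_A and R_B into their parallel equivalent first, reducing the network to two series resistors.
R_p = (1.00×69.1)/(1.00+69.1) = 0.9857 Ω
R_total = R_p + 2.70 = 0.9857 + 2.70 = 3.686 Ω
I = V / R_total = 59.7 / 3.686 = 16.20 A
Voltage across the parallel pair: V_p = I × R_p = 16.20 × 0.9857 = 15.97 V
R_B sits across V_p; its power is V_p²/R.
P_R_B = (15.97)² / 69.1 = 3.689 W

3.69 W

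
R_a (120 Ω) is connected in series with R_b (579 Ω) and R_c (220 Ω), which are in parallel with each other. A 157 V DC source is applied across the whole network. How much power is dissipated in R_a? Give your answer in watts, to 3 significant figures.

37.9 W

First combine the parallel branches into one equivalent R_p, then R_a + R_p is a series pair.
R_p = (579×220)/(579+220) = 159.4 Ω
R_total = 120 + 159.4 = 279.4 Ω
I = V / R_total = 157 / 279.4 = 0.5619 A
The full supply current passes through R_a: P = I²R.
P_R_a = (0.5619)² × 120 = 37.88 W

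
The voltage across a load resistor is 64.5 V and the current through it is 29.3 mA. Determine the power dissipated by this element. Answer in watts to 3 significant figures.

1.89 W

V and I are known directly — P = V I, no intermediate step needed.
P = 64.5 V × 0.02930 A = 1.890 W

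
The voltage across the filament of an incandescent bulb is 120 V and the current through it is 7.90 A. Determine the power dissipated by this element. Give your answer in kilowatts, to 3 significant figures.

Both the voltage across and the current through the element are known, so P = V I applies directly.
P = 120 V × 7.900 A = 948.0 W

0.948 kW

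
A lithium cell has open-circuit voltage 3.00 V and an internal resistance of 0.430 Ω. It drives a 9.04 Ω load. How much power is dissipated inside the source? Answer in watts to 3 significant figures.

r is in series with the load, so it carries the full circuit current — the loss in it is I²r.
I = ε / (r + R) = 3.00 / (0.430 + 9.04) = 0.3168 A
P_int = I² r = (0.3168)² × 0.430 = 0.04315 W

0.0432 W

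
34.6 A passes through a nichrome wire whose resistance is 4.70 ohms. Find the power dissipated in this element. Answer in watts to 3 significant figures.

5630 W

Knowing I and R, the power is just I²R — no need to find V first.
P = (34.60 A)² × 4.70 Ω = 5627 W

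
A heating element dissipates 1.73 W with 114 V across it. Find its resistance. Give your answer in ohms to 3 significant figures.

Inverting the appropriate power form: R = V² / P.
R = (114)² / 1.73 = 7512 Ω

7510 Ω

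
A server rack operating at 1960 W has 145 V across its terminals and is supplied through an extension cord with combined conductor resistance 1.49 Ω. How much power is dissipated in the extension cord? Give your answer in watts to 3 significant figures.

The extension cord is a series resistance carrying the load current; its dissipation is I²R_line.
I = P / V = 1960 / 145 = 13.52 A through the extension cord.
P_line = I² R_line = (13.52)² × 1.49 = 272.2 W

272 W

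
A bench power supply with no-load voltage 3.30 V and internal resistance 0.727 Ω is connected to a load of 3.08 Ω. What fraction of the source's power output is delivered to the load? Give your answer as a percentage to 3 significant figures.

80.9 %

η = P_load/(P_load+P_int) = I²R/(I²R+I²r) = R/(R+r) — the I² cancels for series elements.
η = R / (R + r) = 3.08 / (3.08 + 0.727) = 0.8090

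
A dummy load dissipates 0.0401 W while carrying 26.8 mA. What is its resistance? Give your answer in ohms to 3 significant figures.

55.8 Ω

From P = V I = I²R = V²/R, with the two given quantities we get R = P / I².
R = 0.0401 / (0.02680)² = 55.83 Ω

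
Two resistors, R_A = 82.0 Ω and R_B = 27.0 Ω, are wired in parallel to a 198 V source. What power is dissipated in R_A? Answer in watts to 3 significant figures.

The supply voltage appears across each parallel branch — just use P = V²/R_A.
P_R_A = V² / R_A = (198)² / 82.0 Ω = 478.1 W

478 W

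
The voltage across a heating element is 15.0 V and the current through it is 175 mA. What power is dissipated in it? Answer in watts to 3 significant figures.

2.63 W

V and I are known directly — P = V I, no intermediate step needed.
P = 15.0 V × 0.1750 A = 2.625 W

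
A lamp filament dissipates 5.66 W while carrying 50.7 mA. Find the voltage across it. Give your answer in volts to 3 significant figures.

112 V

Rearranging the power relation for the two known quantities gives V = P / I.
V = 5.66 / 0.05070 = 111.6 V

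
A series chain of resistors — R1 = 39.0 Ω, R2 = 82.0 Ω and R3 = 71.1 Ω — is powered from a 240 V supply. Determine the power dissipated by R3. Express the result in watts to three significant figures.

111 W

Since the resistors are in series they all carry the loop current I = V/R_total; the power in any one is I²R.
R_total = 39.0 + 82.0 + 71.1 = 192.1 Ω
I = V / R_total = 240 / 192.1 = 1.249 A
P_R3 = I² × R3 = (1.249)² × 71.1 = 111.0 W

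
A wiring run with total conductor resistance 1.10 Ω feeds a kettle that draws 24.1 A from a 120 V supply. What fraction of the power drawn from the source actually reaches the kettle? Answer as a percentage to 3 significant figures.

77.9 %

The wiring run carries the full 24.1 A.
P_line = I² R_line = (24.10)² × 1.10 = 638.9 W
P_source = V I = 120 × 24.10 = 2892 W; P_load = 2253 W
η = P_load / P_source = 2253 / 2892 = 0.7791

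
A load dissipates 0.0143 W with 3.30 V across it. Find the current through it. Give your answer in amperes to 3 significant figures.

Inverting the appropriate power form: I = P / V.
I = 0.0143 / 3.30 = 0.004333 A

0.00433 A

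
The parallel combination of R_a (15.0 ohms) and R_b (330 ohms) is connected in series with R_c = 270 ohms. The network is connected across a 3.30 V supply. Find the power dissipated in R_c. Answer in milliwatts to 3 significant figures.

Reduce the parallel combination to a single R_p; the circuit then becomes R_p in series with the remaining resistor.
R_p = (15.0×330)/(15.0+330) = 14.35 Ω
R_total = R_p + 270 = 14.35 + 270 = 284.3 Ω
I = V / R_total = 3.30 / 284.3 = 0.01161 A
R_c is the series element, so its power is I²R.
P_R_c = (0.01161)² × 270 = 0.03637 W

36.4 mW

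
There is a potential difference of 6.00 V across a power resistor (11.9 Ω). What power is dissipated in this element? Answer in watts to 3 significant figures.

V and R are stated; P = V²/R avoids computing the current.
P = (6.00 V)² / 11.9 Ω = 3.025 W

3.03 W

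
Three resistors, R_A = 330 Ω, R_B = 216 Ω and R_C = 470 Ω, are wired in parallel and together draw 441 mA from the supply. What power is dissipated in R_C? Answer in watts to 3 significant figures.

4.32 W

We need the common branch voltage; get it from I_total × R_eq, then P = V²/R for the branch.
1/R_eq = 1/330 + 1/216 + 1/470 ⇒ R_eq = 102.2 Ω
V = I_total × R_eq = 0.4410 × 102.2 = 45.06 V
P_R_C = V² / R_C = (45.06)² / 470 = 4.319 W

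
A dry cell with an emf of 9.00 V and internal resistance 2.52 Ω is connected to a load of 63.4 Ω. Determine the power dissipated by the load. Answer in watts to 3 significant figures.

1.18 W

With r and R in series, I = ε/(r+R); the load dissipates I²R.
I = ε / (r + R) = 9.00 / (2.52 + 63.4) = 0.1365 A
P_load = I² R = (0.1365)² × 63.4 = 1.182 W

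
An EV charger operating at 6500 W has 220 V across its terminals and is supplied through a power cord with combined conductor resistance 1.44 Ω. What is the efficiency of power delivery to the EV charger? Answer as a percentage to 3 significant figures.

I = P / V = 6500 / 220 = 29.55 A through the power cord.
P_line = I² R_line = (29.55)² × 1.44 = 1257 W
P_source = P_load + P_line = 6500 + 1257 = 7757 W
η = P_load / P_source = 6500 / 7757 = 0.8380

83.8 %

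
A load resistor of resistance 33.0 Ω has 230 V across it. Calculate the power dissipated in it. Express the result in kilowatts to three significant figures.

We know the drop across the element and its resistance — P = V²/R, one step.
P = (230 V)² / 33.0 Ω = 1603 W

1.60 kW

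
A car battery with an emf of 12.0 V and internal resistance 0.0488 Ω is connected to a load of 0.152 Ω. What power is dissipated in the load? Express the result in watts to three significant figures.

With r and R in series, I = ε/(r+R); the load dissipates I²R.
I = ε / (r + R) = 12.0 / (0.0488 + 0.152) = 59.76 A
P_load = I² R = (59.76)² × 0.152 = 542.8 W

543 W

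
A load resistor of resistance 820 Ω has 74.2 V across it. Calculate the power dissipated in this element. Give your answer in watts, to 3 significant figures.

6.71 W

Voltage and resistance are given, so P = V²/R is the one-step route.
P = (74.2 V)² / 820 Ω = 6.714 W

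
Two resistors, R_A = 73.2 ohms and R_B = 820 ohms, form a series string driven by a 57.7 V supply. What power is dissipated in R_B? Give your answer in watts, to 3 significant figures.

3.42 W

Since the resistors are in series they all carry the loop current I = V/R_total; the power in any one is I²R.
R_total = 73.2 + 820 = 893.2 Ω
I = V / R_total = 57.7 / 893.2 = 0.06460 A
P_R_B = I² × R_B = (0.06460)² × 820 = 3.422 W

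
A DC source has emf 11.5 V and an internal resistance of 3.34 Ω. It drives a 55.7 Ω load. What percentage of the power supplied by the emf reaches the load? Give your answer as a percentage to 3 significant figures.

94.3 %

Efficiency is P_load / P_total. With a series r and R sharing the same I, P = I²R for each, so η = R/(R+r).
η = R / (R + r) = 55.7 / (55.7 + 3.34) = 0.9434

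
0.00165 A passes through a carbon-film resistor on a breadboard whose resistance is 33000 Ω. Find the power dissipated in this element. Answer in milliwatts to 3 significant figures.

89.8 mW

The current through and the resistance of the element are both given; use P = I²R.
P = (0.001650 A)² × 33000 Ω = 0.08984 W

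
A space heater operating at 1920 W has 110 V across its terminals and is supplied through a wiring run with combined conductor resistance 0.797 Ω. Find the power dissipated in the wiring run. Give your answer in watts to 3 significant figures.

Line loss is just I²R for the cable — we know both I and R_line directly.
I = P / V = 1920 / 110 = 17.45 A through the wiring run.
P_line = I² R_line = (17.45)² × 0.797 = 242.8 W

243 W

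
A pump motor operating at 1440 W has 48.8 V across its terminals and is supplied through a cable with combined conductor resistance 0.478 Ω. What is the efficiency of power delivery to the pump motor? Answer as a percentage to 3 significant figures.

77.6 %

I = P / V = 1440 / 48.8 = 29.51 A through the cable.
P_line = I² R_line = (29.51)² × 0.478 = 416.2 W
P_source = P_load + P_line = 1440 + 416.2 = 1856 W
η = P_load / P_source = 1440 / 1856 = 0.7758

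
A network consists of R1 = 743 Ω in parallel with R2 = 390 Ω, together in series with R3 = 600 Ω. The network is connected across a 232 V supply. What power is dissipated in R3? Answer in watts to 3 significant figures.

First find R_p for the parallel pair, then treat R_p + R3 as a series loop.
R_p = (743×390)/(743+390) = 255.8 Ω
R_total = R_p + 600 = 255.8 + 600 = 855.8 Ω
I = V / R_total = 232 / 855.8 = 0.2711 A
R3 carries the full series current, so P = I²R.
P_R3 = (0.2711)² × 600 = 44.10 W

44.1 W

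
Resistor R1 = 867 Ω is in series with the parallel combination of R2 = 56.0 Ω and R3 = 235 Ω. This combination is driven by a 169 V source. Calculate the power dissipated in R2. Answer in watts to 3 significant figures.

1.25 W

Collapse R2‖R3 to a single equivalent, reducing the network to two series elements.
R_p = (56.0×235)/(56.0+235) = 45.22 Ω
R_total = 867 + 45.22 = 912.2 Ω
I = V / R_total = 169 / 912.2 = 0.1853 A
Voltage across the parallel pair: V_p = I × R_p = 0.1853 × 45.22 = 8.378 V
R2 is across V_p, so use P = V²/R for that branch.
P_R2 = (8.378)² / 56.0 = 1.253 W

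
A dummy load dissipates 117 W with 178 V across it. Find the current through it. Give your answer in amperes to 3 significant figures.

From P = V I = I²R = V²/R, with the two given quantities we get I = P / V.
I = 117 / 178 = 0.6573 A

0.657 A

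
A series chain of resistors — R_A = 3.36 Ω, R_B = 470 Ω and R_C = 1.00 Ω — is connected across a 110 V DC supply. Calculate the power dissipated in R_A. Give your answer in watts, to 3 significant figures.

Series elements share the same current, so find I first, then use P = I²R.
R_total = 3.36 + 470 + 1.00 = 474.4 Ω
I = V / R_total = 110 / 474.4 = 0.2319 A
P_R_A = I² × R_A = (0.2319)² × 3.36 = 0.1807 W

0.181 W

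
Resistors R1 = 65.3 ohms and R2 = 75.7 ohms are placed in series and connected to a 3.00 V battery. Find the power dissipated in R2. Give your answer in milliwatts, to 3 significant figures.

34.3 mW

In a series string the same current flows through every resistor — find that current, then P = I²R for the one we want.
R_total = 65.3 + 75.7 = 141.0 Ω
I = V / R_total = 3.00 / 141.0 = 0.02128 A
P_R2 = I² × R2 = (0.02128)² × 75.7 = 0.03427 W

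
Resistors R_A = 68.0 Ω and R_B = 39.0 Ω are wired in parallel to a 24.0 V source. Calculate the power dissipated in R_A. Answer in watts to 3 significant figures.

8.47 W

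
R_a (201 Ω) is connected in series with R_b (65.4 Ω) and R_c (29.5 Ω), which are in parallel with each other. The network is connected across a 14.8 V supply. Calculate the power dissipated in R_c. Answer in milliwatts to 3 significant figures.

Collapse R_b‖R_c to a single equivalent, reducing the network to two series elements.
R_p = (65.4×29.5)/(65.4+29.5) = 20.33 Ω
R_total = 201 + 20.33 = 221.3 Ω
I = V / R_total = 14.8 / 221.3 = 0.06687 A
Voltage across the parallel pair: V_p = I × R_p = 0.06687 × 20.33 = 1.359 V
With V_p across R_c, its power is V_p²/R_c.
P_R_c = (1.359)² / 29.5 = 0.06265 W

62.6 mW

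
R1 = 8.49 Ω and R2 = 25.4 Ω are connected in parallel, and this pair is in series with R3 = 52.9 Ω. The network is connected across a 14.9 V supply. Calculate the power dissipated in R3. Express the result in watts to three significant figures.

Combine R1 and R2 into their parallel equivalent first, reducing the network to two series resistors.
R_p = (8.49×25.4)/(8.49+25.4) = 6.363 Ω
R_total = R_p + 52.9 = 6.363 + 52.9 = 59.26 Ω
I = V / R_total = 14.9 / 59.26 = 0.2514 A
R3 is the series element, so its power is I²R.
P_R3 = (0.2514)² × 52.9 = 3.344 W

3.34 W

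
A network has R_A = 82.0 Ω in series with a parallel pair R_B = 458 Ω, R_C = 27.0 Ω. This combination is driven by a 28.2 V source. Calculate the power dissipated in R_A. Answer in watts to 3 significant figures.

5.64 W

Reduce the parallel pair to R_p first; the network is then a simple series string.
R_p = (458×27.0)/(458+27.0) = 25.50 Ω
R_total = 82.0 + 25.50 = 107.5 Ω
I = V / R_total = 28.2 / 107.5 = 0.2623 A
All the current flows through R_A; use P = I²R.
P_R_A = (0.2623)² × 82.0 = 5.643 W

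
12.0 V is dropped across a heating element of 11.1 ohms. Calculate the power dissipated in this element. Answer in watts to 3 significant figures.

Voltage and resistance are given, so P = V²/R is the one-step route.
P = (12.0 V)² / 11.1 Ω = 12.97 W

13.0 W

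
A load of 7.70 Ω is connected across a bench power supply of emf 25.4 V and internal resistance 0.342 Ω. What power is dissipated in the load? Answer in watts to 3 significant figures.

76.8 W

With r and R in series, I = ε/(r+R); the load dissipates I²R.
I = ε / (r + R) = 25.4 / (0.342 + 7.70) = 3.158 A
P_load = I² R = (3.158)² × 7.70 = 76.81 W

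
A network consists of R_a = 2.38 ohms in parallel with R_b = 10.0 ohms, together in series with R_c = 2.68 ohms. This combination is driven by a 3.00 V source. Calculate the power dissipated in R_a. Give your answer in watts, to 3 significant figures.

0.660 W

First find R_p for the parallel pair, then treat R_p + R_c as a series loop.
R_p = (2.38×10.0)/(2.38+10.0) = 1.922 Ω
R_total = R_p + 2.68 = 1.922 + 2.68 = 4.602 Ω
I = V / R_total = 3.00 / 4.602 = 0.6518 A
Voltage across the parallel pair: V_p = I × R_p = 0.6518 × 1.922 = 1.253 V
R_a has V_p across it, so P = V_p²/R_a.
P_R_a = (1.253)² / 2.38 = 0.6598 W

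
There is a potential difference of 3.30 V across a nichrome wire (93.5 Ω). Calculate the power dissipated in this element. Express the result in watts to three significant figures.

0.116 W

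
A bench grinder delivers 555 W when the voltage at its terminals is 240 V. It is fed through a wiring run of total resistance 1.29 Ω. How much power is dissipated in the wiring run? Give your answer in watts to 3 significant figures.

Only the current and the line resistance are needed for the I²R loss.
I = P / V = 555 / 240 = 2.312 A through the wiring run.
P_line = I² R_line = (2.312)² × 1.29 = 6.898 W

6.90 W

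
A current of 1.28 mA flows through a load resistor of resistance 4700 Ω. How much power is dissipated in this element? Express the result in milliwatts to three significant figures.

7.70 mW

Current and resistance are given, so P = I²R is the direct form.
P = (0.001280 A)² × 4700 Ω = 0.007700 W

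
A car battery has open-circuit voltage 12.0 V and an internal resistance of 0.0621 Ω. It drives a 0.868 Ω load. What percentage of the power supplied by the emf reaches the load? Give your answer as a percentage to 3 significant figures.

η = P_load/(P_load+P_int) = I²R/(I²R+I²r) = R/(R+r) — the I² cancels for series elements.
η = R / (R + r) = 0.868 / (0.868 + 0.0621) = 0.9332

93.3 %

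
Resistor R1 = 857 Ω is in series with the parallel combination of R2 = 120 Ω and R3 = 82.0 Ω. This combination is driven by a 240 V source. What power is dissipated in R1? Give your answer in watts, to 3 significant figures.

Reduce the parallel pair to R_p first; the network is then a simple series string.
R_p = (120×82.0)/(120+82.0) = 48.71 Ω
R_total = 857 + 48.71 = 905.7 Ω
I = V / R_total = 240 / 905.7 = 0.2650 A
The full supply current passes through R1: P = I²R.
P_R1 = (0.2650)² × 857 = 60.18 W

60.2 W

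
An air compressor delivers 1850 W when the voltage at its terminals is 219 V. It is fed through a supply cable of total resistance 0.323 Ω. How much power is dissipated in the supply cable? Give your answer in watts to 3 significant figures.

23.0 W

Line loss is just I²R for the cable — we know both I and R_line directly.
I = P / V = 1850 / 219 = 8.447 A through the supply cable.
P_line = I² R_line = (8.447)² × 0.323 = 23.05 W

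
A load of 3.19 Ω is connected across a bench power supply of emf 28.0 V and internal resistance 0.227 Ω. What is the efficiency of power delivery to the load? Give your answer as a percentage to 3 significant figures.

Both r and R carry the same current, so the power split is just the resistance split: η = R/(R+r).
η = R / (R + r) = 3.19 / (3.19 + 0.227) = 0.9336

93.4 %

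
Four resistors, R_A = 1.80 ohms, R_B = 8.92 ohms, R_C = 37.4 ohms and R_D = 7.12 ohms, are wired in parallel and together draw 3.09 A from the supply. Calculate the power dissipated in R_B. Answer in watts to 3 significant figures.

1.54 W

We need the common branch voltage; get it from I_total × R_eq, then P = V²/R for the branch.
1/R_eq = 1/1.80 + 1/8.92 + 1/37.4 + 1/7.12 ⇒ R_eq = 1.198 Ω
V = I_total × R_eq = 3.090 × 1.198 = 3.701 V
P_R_B = V² / R_B = (3.701)² / 8.92 = 1.536 W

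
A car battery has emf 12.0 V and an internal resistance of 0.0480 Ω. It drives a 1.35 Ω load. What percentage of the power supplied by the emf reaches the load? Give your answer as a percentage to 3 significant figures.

The source delivers εI, of which I²R reaches the load and I²r is lost; since I is common, η = R/(R+r).
η = R / (R + r) = 1.35 / (1.35 + 0.0480) = 0.9657

96.6 %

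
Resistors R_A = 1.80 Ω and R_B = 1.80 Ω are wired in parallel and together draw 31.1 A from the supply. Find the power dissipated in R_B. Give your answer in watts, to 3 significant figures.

435 W

The branches share the same voltage, but only the total current is given — find V from the equivalent resistance first.
1/R_eq = 1/1.80 + 1/1.80 ⇒ R_eq = 0.9000 Ω
V = I_total × R_eq = 31.10 × 0.9000 = 27.99 V
P_R_B = V² / R_B = (27.99)² / 1.80 = 435.2 W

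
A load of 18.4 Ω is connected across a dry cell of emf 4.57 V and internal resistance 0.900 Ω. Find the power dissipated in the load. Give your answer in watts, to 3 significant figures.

With r and R in series, I = ε/(r+R); the load dissipates I²R.
I = ε / (r + R) = 4.57 / (0.900 + 18.4) = 0.2368 A
P_load = I² R = (0.2368)² × 18.4 = 1.032 W

1.03 W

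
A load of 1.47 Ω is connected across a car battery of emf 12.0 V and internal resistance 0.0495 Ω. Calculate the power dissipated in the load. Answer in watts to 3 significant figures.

Load and internal resistance form a series loop — compute the loop current, then the load power via I²R.
I = ε / (r + R) = 12.0 / (0.0495 + 1.47) = 7.897 A
P_load = I² R = (7.897)² × 1.47 = 91.68 W

91.7 W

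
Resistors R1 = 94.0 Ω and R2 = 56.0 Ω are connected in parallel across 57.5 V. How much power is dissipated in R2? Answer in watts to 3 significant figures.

R2 sits directly across the source, so P = V²/R with V = 57.5 V.
P_R2 = V² / R2 = (57.5)² / 56.0 Ω = 59.04 W

59.0 W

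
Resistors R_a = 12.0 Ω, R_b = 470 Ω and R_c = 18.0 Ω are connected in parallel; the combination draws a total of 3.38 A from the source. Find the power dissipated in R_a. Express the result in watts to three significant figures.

47.9 W

Parallel branches share V, not I — compute V via R_eq, then use V²/R for the target branch.
1/R_eq = 1/12.0 + 1/470 + 1/18.0 ⇒ R_eq = 7.091 Ω
V = I_total × R_eq = 3.380 × 7.091 = 23.97 V
P_R_a = V² / R_a = (23.97)² / 12.0 = 47.88 W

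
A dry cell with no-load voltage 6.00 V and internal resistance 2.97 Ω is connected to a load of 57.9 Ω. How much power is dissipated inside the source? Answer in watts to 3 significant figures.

The source's internal resistance is just another series element carrying I; its dissipation is I²r.
I = ε / (r + R) = 6.00 / (2.97 + 57.9) = 0.09857 A
P_int = I² r = (0.09857)² × 2.97 = 0.02886 W

0.0289 W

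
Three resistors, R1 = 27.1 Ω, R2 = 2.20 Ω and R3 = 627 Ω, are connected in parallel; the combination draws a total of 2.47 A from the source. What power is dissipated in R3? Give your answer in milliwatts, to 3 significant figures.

40.0 mW

The branches share the same voltage, but only the total current is given — find V from the equivalent resistance first.
1/R_eq = 1/27.1 + 1/2.20 + 1/627 ⇒ R_eq = 2.028 Ω
V = I_total × R_eq = 2.470 × 2.028 = 5.010 V
P_R3 = V² / R3 = (5.010)² / 627 = 0.04003 W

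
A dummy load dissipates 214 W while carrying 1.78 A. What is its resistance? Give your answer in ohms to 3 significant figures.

Rearranging the power relation for the two known quantities gives R = P / I².
R = 214 / (1.780)² = 67.54 Ω

67.5 Ω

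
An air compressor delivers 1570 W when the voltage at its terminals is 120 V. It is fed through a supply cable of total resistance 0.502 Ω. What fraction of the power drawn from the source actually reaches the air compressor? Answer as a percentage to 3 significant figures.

I = P / V = 1570 / 120 = 13.08 A through the supply cable.
P_line = I² R_line = (13.08)² × 0.502 = 85.93 W
P_source = P_load + P_line = 1570 + 85.93 = 1656 W
η = P_load / P_source = 1570 / 1656 = 0.9481

94.8 %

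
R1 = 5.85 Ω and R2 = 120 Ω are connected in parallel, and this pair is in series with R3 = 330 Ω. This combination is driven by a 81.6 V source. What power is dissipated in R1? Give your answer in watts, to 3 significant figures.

Collapse the R1‖R2 pair into one equivalent R_p; then R_p and R3 form a series string.
R_p = (5.85×120)/(5.85+120) = 5.578 Ω
R_total = R_p + 330 = 5.578 + 330 = 335.6 Ω
I = V / R_total = 81.6 / 335.6 = 0.2432 A
Voltage across the parallel pair: V_p = I × R_p = 0.2432 × 5.578 = 1.356 V
R1 sits across V_p; its power is V_p²/R.
P_R1 = (1.356)² / 5.85 = 0.3145 W

0.314 W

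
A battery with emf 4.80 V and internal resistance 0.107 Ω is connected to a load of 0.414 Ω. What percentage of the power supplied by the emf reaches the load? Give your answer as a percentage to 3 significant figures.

79.5 %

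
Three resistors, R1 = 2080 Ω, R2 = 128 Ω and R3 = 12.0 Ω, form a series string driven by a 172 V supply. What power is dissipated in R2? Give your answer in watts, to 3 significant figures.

Since the resistors are in series they all carry the loop current I = V/R_total; the power in any one is I²R.
R_total = 2080 + 128 + 12.0 = 2220 Ω
I = V / R_total = 172 / 2220 = 0.07748 A
P_R2 = I² × R2 = (0.07748)² × 128 = 0.7684 W

0.768 W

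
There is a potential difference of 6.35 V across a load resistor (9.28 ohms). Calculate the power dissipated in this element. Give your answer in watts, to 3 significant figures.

4.35 W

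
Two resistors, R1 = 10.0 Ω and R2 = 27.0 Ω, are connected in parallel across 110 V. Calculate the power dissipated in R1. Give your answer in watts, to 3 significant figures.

Parallel branches share the same voltage; P = V²/R gives the branch power in one step.
P_R1 = V² / R1 = (110)² / 10.0 Ω = 1210 W

1210 W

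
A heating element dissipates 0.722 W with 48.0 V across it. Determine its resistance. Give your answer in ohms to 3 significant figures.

From P = V I = I²R = V²/R, with the two given quantities we get R = V² / P.
R = (48.0)² / 0.722 = 3191 Ω

3190 Ω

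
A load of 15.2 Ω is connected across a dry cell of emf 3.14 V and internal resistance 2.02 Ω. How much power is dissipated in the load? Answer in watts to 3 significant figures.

With r and R in series, I = ε/(r+R); the load dissipates I²R.
I = ε / (r + R) = 3.14 / (2.02 + 15.2) = 0.1823 A
P_load = I² R = (0.1823)² × 15.2 = 0.5054 W

0.505 W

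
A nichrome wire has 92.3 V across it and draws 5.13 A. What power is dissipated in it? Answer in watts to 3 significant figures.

473 W

Since both terminal voltage and current are stated, P = V I gives the power in one step.
P = 92.3 V × 5.130 A = 473.5 W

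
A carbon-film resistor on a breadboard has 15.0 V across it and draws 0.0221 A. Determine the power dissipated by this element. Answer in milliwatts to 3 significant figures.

332 mW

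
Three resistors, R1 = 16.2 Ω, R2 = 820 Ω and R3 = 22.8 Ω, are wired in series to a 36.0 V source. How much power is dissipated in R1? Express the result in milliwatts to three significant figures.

In a series string the same current flows through every resistor — find that current, then P = I²R for the one we want.
R_total = 16.2 + 820 + 22.8 = 859.0 Ω
I = V / R_total = 36.0 / 859.0 = 0.04191 A
P_R1 = I² × R1 = (0.04191)² × 16.2 = 0.02845 W

28.5 mW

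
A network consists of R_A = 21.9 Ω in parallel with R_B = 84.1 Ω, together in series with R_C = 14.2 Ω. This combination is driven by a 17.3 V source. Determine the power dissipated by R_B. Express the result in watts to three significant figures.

Combine R_A and R_B into their parallel equivalent first, reducing the network to two series resistors.
R_p = (21.9×84.1)/(21.9+84.1) = 17.38 Ω
R_total = R_p + 14.2 = 17.38 + 14.2 = 31.58 Ω
I = V / R_total = 17.3 / 31.58 = 0.5479 A
Voltage across the parallel pair: V_p = I × R_p = 0.5479 × 17.38 = 9.520 V
R_B sits across V_p; its power is V_p²/R.
P_R_B = (9.520)² / 84.1 = 1.078 W

1.08 W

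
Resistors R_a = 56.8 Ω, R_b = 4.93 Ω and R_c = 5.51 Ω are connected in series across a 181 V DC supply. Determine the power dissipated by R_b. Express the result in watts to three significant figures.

Every series element carries the same I. Get I from the total resistance, then P = I² × R_b.
R_total = 56.8 + 4.93 + 5.51 = 67.24 Ω
I = V / R_total = 181 / 67.24 = 2.692 A
P_R_b = I² × R_b = (2.692)² × 4.93 = 35.72 W

35.7 W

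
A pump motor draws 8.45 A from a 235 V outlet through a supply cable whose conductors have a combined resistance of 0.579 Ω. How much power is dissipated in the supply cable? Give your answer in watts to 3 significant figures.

41.3 W

Line loss is just I²R for the cable — we know both I and R_line directly.
The supply cable carries the full 8.45 A.
P_line = I² R_line = (8.450)² × 0.579 = 41.34 W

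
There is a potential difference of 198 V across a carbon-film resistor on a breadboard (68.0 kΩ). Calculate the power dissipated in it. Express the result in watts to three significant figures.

0.577 W

Voltage and resistance are given, so P = V²/R is the one-step route.
P = (198 V)² / 68000 Ω = 0.5765 W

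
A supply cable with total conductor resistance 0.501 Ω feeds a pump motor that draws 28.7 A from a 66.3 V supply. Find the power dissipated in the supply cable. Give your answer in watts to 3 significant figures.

Line loss is just I²R for the cable — we know both I and R_line directly.
The supply cable carries the full 28.7 A.
P_line = I² R_line = (28.70)² × 0.501 = 412.7 W

413 W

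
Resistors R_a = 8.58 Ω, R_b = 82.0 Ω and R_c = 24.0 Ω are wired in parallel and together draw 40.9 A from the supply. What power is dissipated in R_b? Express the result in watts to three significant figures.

702 W

Only the total current is stated, so first find the parallel equivalent to get the voltage across the combination.
1/R_eq = 1/8.58 + 1/82.0 + 1/24.0 ⇒ R_eq = 5.868 Ω
V = I_total × R_eq = 40.90 × 5.868 = 240.0 V
P_R_b = V² / R_b = (240.0)² / 82.0 = 702.5 W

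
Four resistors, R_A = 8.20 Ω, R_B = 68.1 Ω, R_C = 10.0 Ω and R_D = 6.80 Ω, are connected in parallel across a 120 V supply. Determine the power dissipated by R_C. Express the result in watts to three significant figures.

Every branch has 120 V across it, so for R_C the power is simply V²/R.
P_R_C = V² / R_C = (120)² / 10.0 Ω = 1440 W

1440 W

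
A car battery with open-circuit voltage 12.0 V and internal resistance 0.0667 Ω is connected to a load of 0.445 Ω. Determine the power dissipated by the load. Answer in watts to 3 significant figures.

Load and internal resistance form a series loop — compute the loop current, then the load power via I²R.
I = ε / (r + R) = 12.0 / (0.0667 + 0.445) = 23.45 A
P_load = I² R = (23.45)² × 0.445 = 244.7 W

245 W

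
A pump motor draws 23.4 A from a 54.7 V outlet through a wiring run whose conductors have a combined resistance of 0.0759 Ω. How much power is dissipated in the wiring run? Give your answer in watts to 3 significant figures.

41.6 W

Only the current and the line resistance are needed for the I²R loss.
The wiring run carries the full 23.4 A.
P_line = I² R_line = (23.40)² × 0.0759 = 41.56 W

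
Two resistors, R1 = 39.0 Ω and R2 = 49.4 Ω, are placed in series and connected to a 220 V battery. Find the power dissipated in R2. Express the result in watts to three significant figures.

306 W

Series elements share the same current, so find I first, then use P = I²R.
R_total = 39.0 + 49.4 = 88.40 Ω
I = V / R_total = 220 / 88.40 = 2.489 A
P_R2 = I² × R2 = (2.489)² × 49.4 = 306.0 W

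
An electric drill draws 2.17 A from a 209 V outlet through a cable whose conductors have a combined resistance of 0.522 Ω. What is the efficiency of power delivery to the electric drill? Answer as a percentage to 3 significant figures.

99.5 %

The cable carries the full 2.17 A.
P_line = I² R_line = (2.170)² × 0.522 = 2.458 W
P_source = V I = 209 × 2.170 = 453.5 W; P_load = 451.1 W
η = P_load / P_source = 451.1 / 453.5 = 0.9946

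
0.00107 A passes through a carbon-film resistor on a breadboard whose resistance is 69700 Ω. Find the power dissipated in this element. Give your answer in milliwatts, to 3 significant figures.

79.8 mW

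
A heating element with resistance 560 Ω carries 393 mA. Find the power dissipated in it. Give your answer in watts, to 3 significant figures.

86.5 W

Knowing I and R, the power is just I²R — no need to find V first.
P = (0.3930 A)² × 560 Ω = 86.49 W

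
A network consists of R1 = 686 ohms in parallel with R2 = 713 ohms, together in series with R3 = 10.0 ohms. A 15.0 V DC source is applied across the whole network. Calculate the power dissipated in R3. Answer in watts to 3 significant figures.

0.0174 W

First find R_p for the parallel pair, then treat R_p + R3 as a series loop.
R_p = (686×713)/(686+713) = 349.6 Ω
R_total = R_p + 10.0 = 349.6 + 10.0 = 359.6 Ω
I = V / R_total = 15.0 / 359.6 = 0.04171 A
R3 is the series element, so its power is I²R.
P_R3 = (0.04171)² × 10.0 = 0.01740 W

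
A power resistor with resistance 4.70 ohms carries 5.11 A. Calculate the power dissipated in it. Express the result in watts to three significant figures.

123 W

Current and resistance are given, so P = I²R is the direct form.
P = (5.110 A)² × 4.70 Ω = 122.7 W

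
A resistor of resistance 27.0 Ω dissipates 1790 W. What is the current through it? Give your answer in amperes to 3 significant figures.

8.14 A

Inverting the appropriate power form: I = √(P / R).
I = √(1790 / 27.0) = 8.142 A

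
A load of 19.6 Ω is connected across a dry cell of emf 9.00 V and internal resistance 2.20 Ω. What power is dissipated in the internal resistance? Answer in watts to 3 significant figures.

The source's internal resistance is just another series element carrying I; its dissipation is I²r.
I = ε / (r + R) = 9.00 / (2.20 + 19.6) = 0.4128 A
P_int = I² r = (0.4128)² × 2.20 = 0.3750 W

0.375 W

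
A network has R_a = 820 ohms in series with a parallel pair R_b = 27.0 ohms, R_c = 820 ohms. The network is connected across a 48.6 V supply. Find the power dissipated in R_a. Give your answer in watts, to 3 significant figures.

First combine the parallel branches into one equivalent R_p, then R_a + R_p is a series pair.
R_p = (27.0×820)/(27.0+820) = 26.14 Ω
R_total = 820 + 26.14 = 846.1 Ω
I = V / R_total = 48.6 / 846.1 = 0.05744 A
R_a is in the main series path, so its power is I²R_a.
P_R_a = (0.05744)² × 820 = 2.705 W

2.71 W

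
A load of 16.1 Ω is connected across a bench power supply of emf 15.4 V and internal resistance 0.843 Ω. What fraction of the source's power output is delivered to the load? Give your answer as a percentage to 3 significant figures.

95.0 %

The source delivers εI, of which I²R reaches the load and I²r is lost; since I is common, η = R/(R+r).
η = R / (R + r) = 16.1 / (16.1 + 0.843) = 0.9502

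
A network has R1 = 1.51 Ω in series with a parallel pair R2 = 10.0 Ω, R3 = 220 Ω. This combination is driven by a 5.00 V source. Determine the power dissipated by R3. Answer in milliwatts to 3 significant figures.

Collapse R2‖R3 to a single equivalent, reducing the network to two series elements.
R_p = (10.0×220)/(10.0+220) = 9.565 Ω
R_total = 1.51 + 9.565 = 11.08 Ω
I = V / R_total = 5.00 / 11.08 = 0.4515 A
Voltage across the parallel pair: V_p = I × R_p = 0.4515 × 9.565 = 4.318 V
R3 is across V_p, so use P = V²/R for that branch.
P_R3 = (4.318)² / 220 = 0.08476 W

84.8 mW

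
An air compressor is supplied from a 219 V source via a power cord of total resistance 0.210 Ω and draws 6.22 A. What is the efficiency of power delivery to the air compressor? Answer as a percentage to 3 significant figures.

The power cord carries the full 6.22 A.
P_line = I² R_line = (6.220)² × 0.210 = 8.125 W
P_source = V I = 219 × 6.220 = 1362 W; P_load = 1354 W
η = P_load / P_source = 1354 / 1362 = 0.9940

99.4 %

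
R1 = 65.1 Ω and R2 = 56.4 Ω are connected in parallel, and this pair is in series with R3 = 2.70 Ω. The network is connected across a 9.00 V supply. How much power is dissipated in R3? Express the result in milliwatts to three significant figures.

First find R_p for the parallel pair, then treat R_p + R3 as a series loop.
R_p = (65.1×56.4)/(65.1+56.4) = 30.22 Ω
R_total = R_p + 2.70 = 30.22 + 2.70 = 32.92 Ω
I = V / R_total = 9.00 / 32.92 = 0.2734 A
All the supply current flows through R3; use P = I²R3.
P_R3 = (0.2734)² × 2.70 = 0.2018 W

202 mW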